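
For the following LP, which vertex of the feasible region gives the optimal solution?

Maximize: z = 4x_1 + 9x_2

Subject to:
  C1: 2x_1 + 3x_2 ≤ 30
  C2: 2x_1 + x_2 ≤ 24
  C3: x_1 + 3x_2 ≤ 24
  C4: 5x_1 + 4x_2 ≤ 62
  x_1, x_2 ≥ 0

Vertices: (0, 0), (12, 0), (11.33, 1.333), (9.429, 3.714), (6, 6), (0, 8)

Evaluate the objective at each vertex of the feasible region:
  z(0, 0) = 0
  z(12, 0) = 48
  z(11.33, 1.333) = 57.33
  z(9.429, 3.714) = 71.14
  z(6, 6) = 78  ←
  z(0, 8) = 72
The maximum is at x_1 = 6, x_2 = 6.

(6, 6)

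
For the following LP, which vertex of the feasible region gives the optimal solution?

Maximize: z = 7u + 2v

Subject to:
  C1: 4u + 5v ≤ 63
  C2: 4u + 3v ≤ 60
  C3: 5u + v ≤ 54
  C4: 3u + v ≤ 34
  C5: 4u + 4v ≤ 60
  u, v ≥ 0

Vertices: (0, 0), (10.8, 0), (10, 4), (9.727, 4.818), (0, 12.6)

Evaluate the objective at each vertex of the feasible region:
  z(0, 0) = 0
  z(10.8, 0) = 75.6
  z(10, 4) = 78  ←
  z(9.727, 4.818) = 77.73
  z(0, 12.6) = 25.2
The maximum is at u = 10, v = 4.

(10, 4)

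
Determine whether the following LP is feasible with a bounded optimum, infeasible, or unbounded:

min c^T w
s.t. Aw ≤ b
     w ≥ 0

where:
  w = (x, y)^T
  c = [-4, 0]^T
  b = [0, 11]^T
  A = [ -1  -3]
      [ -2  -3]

Unbounded (objective can decrease without bound)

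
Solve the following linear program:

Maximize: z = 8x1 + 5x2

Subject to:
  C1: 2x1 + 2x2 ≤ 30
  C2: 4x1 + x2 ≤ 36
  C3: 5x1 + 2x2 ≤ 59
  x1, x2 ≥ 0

Evaluate the objective at each vertex of the feasible region:
  z(0, 0) = 0
  z(9, 0) = 72
  z(7, 8) = 96  ←
  z(0, 15) = 75
The maximum is at x1 = 7, x2 = 8.

x1 = 7, x2 = 8, z = 96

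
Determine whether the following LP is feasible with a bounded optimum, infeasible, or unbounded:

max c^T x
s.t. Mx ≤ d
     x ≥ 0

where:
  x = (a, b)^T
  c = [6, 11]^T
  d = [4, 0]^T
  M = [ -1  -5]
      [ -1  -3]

Unbounded (objective can increase without bound)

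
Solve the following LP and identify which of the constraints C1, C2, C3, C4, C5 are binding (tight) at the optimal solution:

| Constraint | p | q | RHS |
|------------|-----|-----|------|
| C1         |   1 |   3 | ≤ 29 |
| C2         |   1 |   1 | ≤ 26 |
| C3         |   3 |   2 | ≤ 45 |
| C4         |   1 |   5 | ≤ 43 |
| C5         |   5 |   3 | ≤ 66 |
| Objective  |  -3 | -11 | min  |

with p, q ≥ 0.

At p = 8, q = 7, compute slack b - a·x for each constraint:
  C1: 29 − 29 = 0  (binding)
  C2: 26 − 15 = 11  (slack)
  C3: 45 − 38 = 7  (slack)
  C4: 43 − 43 = 0  (binding)
  C5: 66 − 61 = 5  (slack)

Optimal: p = 8, q = 7
Binding: C1, C4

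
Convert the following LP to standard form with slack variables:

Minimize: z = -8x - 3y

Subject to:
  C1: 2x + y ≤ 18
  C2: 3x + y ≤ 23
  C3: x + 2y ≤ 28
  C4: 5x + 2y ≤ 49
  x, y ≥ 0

min z = -8x - 3y

s.t.
  2x + y + s1 = 18
  3x + y + s2 = 23
  x + 2y + s3 = 28
  5x + 2y + s4 = 49
  x, y, s1, s2, s3, s4 ≥ 0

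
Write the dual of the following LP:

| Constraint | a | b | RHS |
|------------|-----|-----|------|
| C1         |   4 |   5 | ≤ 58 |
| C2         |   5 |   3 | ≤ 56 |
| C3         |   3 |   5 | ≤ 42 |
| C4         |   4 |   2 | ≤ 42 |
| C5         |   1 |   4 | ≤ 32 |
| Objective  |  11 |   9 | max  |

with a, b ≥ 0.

Primal max cᵀx s.t. Ax ≤ b, x ≥ 0  →  Dual min bᵀy s.t. Aᵀy ≥ c, y ≥ 0.

Minimize: z = 58y1 + 56y2 + 42y3 + 42y4 + 32y5

Subject to:
  4y1 + 5y2 + 3y3 + 4y4 + y5 ≥ 11
  5y1 + 3y2 + 5y3 + 2y4 + 4y5 ≥ 9
  y1, y2, y3, y4, y5 ≥ 0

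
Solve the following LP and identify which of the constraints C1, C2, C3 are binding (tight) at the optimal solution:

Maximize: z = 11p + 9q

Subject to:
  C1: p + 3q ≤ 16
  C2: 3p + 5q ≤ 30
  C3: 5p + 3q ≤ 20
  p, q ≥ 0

At p = 1, q = 5, compute slack b - a·x for each constraint:
  C1: 16 − 16 = 0  (binding)
  C2: 30 − 28 = 2  (slack)
  C3: 20 − 20 = 0  (binding)

Optimal: p = 1, q = 5
Binding: C1, C3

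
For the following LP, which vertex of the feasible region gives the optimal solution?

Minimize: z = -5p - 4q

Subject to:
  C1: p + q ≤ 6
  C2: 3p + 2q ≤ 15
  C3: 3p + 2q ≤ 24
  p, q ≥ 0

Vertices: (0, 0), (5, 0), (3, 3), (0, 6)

Evaluate the objective at each vertex of the feasible region:
  z(0, 0) = 0
  z(5, 0) = -25
  z(3, 3) = -27  ←
  z(0, 6) = -24
The minimum is at p = 3, q = 3.

(3, 3)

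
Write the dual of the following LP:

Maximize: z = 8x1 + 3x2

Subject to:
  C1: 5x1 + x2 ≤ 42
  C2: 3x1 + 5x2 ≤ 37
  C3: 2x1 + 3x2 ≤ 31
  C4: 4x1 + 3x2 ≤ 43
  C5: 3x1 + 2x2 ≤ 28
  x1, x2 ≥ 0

Primal max cᵀx s.t. Ax ≤ b, x ≥ 0  →  Dual min bᵀy s.t. Aᵀy ≥ c, y ≥ 0.

Minimize: z = 42y1 + 37y2 + 31y3 + 43y4 + 28y5

Subject to:
  5y1 + 3y2 + 2y3 + 4y4 + 3y5 ≥ 8
  y1 + 5y2 + 3y3 + 3y4 + 2y5 ≥ 3
  y1, y2, y3, y4, y5 ≥ 0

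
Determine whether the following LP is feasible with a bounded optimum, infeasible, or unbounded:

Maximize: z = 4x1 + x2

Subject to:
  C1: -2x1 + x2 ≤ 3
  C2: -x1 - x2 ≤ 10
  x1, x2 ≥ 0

Unbounded (objective can increase without bound)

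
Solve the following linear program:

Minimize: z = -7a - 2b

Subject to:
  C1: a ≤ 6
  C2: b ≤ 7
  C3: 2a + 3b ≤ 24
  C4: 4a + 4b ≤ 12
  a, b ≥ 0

Evaluate the objective at each vertex of the feasible region:
  z(0, 0) = 0
  z(3, 0) = -21  ←
  z(0, 3) = -6
The minimum is at a = 3, b = 0.

a = 3, b = 0, z = -21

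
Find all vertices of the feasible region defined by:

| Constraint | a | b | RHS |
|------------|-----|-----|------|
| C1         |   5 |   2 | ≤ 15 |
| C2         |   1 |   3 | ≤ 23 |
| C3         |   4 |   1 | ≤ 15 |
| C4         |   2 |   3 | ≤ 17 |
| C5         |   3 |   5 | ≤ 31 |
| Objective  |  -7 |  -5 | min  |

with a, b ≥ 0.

(0, 0), (3, 0), (1, 5), (0, 5.667)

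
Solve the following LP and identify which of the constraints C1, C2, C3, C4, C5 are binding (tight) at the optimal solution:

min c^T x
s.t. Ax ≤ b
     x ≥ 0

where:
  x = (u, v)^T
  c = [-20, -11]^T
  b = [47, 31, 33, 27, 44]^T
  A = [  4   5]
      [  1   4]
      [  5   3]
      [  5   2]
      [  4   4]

At u = 3, v = 6, compute slack b - a·x for each constraint:
  C1: 47 − 42 = 5  (slack)
  C2: 31 − 27 = 4  (slack)
  C3: 33 − 33 = 0  (binding)
  C4: 27 − 27 = 0  (binding)
  C5: 44 − 36 = 8  (slack)

Optimal: u = 3, v = 6
Binding: C3, C4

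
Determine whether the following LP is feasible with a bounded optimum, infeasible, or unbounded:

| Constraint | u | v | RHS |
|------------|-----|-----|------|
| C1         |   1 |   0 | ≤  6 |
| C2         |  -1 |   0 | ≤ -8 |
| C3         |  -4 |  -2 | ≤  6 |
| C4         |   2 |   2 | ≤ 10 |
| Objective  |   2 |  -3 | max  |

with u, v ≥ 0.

Infeasible (no feasible solution exists)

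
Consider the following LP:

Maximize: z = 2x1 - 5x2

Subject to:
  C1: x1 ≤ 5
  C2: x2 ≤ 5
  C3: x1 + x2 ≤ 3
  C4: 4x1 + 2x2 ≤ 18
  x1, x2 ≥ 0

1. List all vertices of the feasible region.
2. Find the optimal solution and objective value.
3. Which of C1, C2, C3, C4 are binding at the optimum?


1. (0, 0), (3, 0), (0, 3)
2. x1 = 3, x2 = 0, z = 6
3. C3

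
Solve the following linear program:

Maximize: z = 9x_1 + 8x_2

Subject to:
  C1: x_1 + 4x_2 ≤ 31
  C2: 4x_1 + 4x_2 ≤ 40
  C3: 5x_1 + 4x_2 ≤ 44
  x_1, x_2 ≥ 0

Evaluate the objective at each vertex of the feasible region:
  z(0, 0) = 0
  z(8.8, 0) = 79.2
  z(4, 6) = 84  ←
  z(3, 7) = 83
  z(0, 7.75) = 62
The maximum is at x_1 = 4, x_2 = 6.

x_1 = 4, x_2 = 6, z = 84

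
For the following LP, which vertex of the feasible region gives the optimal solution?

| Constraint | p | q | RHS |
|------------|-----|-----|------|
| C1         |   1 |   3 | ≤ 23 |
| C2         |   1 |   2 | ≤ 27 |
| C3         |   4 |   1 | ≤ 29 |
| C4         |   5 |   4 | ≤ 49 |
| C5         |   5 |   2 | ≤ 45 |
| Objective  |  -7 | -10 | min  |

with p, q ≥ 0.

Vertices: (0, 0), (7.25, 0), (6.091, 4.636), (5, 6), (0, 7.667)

Evaluate the objective at each vertex of the feasible region:
  z(0, 0) = 0
  z(7.25, 0) = -50.75
  z(6.091, 4.636) = -89
  z(5, 6) = -95  ←
  z(0, 7.667) = -76.67
The minimum is at p = 5, q = 6.

(5, 6)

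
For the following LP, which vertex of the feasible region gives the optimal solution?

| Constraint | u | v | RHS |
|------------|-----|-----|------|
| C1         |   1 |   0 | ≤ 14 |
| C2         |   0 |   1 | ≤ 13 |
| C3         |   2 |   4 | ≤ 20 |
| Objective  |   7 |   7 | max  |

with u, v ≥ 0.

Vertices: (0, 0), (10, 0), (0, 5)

Evaluate the objective at each vertex of the feasible region:
  z(0, 0) = 0
  z(10, 0) = 70  ←
  z(0, 5) = 35
The maximum is at u = 10, v = 0.

(10, 0)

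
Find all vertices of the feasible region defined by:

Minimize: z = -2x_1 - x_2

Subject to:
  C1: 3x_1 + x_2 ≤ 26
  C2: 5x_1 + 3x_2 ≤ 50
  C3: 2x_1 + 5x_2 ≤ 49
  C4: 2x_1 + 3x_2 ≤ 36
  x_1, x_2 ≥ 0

(0, 0), (8.667, 0), (7, 5), (5.421, 7.632), (0, 9.8)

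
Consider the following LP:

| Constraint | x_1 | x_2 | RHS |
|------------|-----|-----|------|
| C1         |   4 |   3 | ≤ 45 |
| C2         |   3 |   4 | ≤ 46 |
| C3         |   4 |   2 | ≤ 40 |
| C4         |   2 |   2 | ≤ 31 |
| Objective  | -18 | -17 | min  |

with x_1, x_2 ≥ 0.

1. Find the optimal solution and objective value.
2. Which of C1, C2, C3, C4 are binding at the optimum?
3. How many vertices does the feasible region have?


1. x_1 = 6, x_2 = 7, z = -227
2. C1, C2
3. 5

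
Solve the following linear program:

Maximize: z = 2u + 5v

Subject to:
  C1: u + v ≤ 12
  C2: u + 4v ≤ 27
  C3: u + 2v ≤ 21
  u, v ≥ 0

Evaluate the objective at each vertex of the feasible region:
  z(0, 0) = 0
  z(12, 0) = 24
  z(7, 5) = 39  ←
  z(0, 6.75) = 33.75
The maximum is at u = 7, v = 5.

u = 7, v = 5, z = 39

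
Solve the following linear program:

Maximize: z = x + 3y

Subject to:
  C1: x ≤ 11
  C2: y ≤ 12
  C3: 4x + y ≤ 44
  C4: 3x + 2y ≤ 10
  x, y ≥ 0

Evaluate the objective at each vertex of the feasible region:
  z(0, 0) = 0
  z(3.333, 0) = 3.333
  z(0, 5) = 15  ←
The maximum is at x = 0, y = 5.

x = 0, y = 5, z = 15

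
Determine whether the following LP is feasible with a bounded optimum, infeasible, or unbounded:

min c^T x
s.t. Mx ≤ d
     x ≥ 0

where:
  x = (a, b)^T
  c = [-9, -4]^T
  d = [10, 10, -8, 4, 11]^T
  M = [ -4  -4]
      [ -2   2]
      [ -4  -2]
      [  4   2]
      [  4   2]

Infeasible (no feasible solution exists)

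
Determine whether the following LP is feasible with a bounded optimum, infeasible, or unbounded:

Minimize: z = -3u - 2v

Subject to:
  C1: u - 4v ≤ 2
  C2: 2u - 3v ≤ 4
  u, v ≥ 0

Unbounded (objective can decrease without bound)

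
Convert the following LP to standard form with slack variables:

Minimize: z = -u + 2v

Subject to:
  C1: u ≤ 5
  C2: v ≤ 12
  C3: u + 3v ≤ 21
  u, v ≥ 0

min z = -u + 2v

s.t.
  u + s1 = 5
  v + s2 = 12
  u + 3v + s3 = 21
  u, v, s1, s2, s3 ≥ 0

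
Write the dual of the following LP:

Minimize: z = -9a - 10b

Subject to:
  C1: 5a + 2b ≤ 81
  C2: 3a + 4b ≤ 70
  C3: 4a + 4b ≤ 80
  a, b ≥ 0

Primal min cᵀx s.t. Ax ≤ b, x ≥ 0  →  Dual max −bᵀy s.t. Aᵀy ≥ −c, y ≥ 0.

Maximize: z = -81y1 - 70y2 - 80y3

Subject to:
  5y1 + 3y2 + 4y3 ≥ 9
  2y1 + 4y2 + 4y3 ≥ 10
  y1, y2, y3 ≥ 0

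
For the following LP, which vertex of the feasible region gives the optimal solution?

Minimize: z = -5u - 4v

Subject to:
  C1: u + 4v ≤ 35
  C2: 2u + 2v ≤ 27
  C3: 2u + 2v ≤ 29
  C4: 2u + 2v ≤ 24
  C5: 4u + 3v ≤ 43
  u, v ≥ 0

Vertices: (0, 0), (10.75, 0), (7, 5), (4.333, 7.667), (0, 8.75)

Evaluate the objective at each vertex of the feasible region:
  z(0, 0) = 0
  z(10.75, 0) = -53.75
  z(7, 5) = -55  ←
  z(4.333, 7.667) = -52.33
  z(0, 8.75) = -35
The minimum is at u = 7, v = 5.

(7, 5)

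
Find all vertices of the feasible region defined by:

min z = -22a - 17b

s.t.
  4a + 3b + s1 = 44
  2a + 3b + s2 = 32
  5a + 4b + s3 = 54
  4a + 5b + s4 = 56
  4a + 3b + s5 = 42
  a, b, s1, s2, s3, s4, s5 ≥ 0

(0, 0), (10.5, 0), (6, 6), (5.111, 7.111), (4, 8), (0, 10.67)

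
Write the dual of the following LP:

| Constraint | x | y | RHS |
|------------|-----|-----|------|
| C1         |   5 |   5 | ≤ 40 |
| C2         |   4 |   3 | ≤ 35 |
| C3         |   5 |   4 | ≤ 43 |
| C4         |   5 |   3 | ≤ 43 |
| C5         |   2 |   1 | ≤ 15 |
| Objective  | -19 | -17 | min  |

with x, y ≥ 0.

Primal min cᵀx s.t. Ax ≤ b, x ≥ 0  →  Dual max −bᵀy s.t. Aᵀy ≥ −c, y ≥ 0.

Maximize: z = -40y1 - 35y2 - 43y3 - 43y4 - 15y5

Subject to:
  5y1 + 4y2 + 5y3 + 5y4 + 2y5 ≥ 19
  5y1 + 3y2 + 4y3 + 3y4 + y5 ≥ 17
  y1, y2, y3, y4, y5 ≥ 0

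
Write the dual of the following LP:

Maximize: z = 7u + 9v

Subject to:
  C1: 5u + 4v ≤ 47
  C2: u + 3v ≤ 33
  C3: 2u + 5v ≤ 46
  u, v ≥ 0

Primal max cᵀx s.t. Ax ≤ b, x ≥ 0  →  Dual min bᵀy s.t. Aᵀy ≥ c, y ≥ 0.

Minimize: z = 47y1 + 33y2 + 46y3

Subject to:
  5y1 + y2 + 2y3 ≥ 7
  4y1 + 3y2 + 5y3 ≥ 9
  y1, y2, y3 ≥ 0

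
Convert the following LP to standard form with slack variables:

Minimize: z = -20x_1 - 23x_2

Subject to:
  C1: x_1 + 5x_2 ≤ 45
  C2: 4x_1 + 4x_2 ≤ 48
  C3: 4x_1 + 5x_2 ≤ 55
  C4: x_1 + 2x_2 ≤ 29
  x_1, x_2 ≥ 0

min z = -20x_1 - 23x_2

s.t.
  x_1 + 5x_2 + s1 = 45
  4x_1 + 4x_2 + s2 = 48
  4x_1 + 5x_2 + s3 = 55
  x_1 + 2x_2 + s4 = 29
  x_1, x_2, s1, s2, s3, s4 ≥ 0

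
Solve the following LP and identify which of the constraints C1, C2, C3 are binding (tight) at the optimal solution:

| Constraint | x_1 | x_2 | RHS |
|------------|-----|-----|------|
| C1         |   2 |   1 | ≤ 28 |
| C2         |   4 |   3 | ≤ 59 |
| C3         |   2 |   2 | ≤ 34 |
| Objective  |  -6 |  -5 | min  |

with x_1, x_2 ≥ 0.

At x_1 = 8, x_2 = 9, compute slack b - a·x for each constraint:
  C1: 28 − 25 = 3  (slack)
  C2: 59 − 59 = 0  (binding)
  C3: 34 − 34 = 0  (binding)

Optimal: x_1 = 8, x_2 = 9
Binding: C2, C3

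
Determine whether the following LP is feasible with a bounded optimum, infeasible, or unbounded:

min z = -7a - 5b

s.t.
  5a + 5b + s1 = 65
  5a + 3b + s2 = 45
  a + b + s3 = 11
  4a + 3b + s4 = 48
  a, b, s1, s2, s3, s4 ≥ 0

Feasible with a bounded optimal solution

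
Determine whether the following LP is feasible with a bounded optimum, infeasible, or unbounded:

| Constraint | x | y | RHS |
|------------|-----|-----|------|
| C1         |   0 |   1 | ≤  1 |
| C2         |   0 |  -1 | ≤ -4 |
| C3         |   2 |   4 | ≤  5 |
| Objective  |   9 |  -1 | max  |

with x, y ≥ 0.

Infeasible (no feasible solution exists)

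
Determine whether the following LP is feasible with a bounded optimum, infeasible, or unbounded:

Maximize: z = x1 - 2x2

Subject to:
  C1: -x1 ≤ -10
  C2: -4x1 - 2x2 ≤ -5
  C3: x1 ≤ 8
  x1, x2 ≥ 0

Infeasible (no feasible solution exists)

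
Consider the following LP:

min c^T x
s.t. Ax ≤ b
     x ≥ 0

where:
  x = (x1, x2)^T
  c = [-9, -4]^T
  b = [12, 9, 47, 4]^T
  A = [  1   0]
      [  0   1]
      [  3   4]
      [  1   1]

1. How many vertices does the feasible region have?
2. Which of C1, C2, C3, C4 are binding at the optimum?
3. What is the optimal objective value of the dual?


1. 3
2. C4
3. -36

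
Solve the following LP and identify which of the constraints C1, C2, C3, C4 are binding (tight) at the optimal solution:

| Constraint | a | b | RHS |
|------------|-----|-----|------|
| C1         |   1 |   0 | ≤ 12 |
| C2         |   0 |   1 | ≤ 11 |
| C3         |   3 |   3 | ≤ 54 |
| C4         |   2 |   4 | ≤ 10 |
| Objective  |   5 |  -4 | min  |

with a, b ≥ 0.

At a = 0, b = 2.5, compute slack b - a·x for each constraint:
  C1: 12 − 0 = 12  (slack)
  C2: 11 − 2.5 = 8.5  (slack)
  C3: 54 − 7.5 = 46.5  (slack)
  C4: 10 − 10 = 0  (binding)

Optimal: a = 0, b = 2.5
Binding: C4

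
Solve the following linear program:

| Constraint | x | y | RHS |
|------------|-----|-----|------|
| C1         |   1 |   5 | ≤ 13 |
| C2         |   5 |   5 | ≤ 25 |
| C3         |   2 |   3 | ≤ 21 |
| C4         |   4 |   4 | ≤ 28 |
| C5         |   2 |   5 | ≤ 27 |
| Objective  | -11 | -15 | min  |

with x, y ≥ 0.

Evaluate the objective at each vertex of the feasible region:
  z(0, 0) = 0
  z(5, 0) = -55
  z(3, 2) = -63  ←
  z(0, 2.6) = -39
The minimum is at x = 3, y = 2.

x = 3, y = 2, z = -63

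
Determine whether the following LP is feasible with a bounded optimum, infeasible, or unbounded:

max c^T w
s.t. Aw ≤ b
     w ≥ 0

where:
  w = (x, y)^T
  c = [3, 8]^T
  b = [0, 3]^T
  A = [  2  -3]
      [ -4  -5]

Unbounded (objective can increase without bound)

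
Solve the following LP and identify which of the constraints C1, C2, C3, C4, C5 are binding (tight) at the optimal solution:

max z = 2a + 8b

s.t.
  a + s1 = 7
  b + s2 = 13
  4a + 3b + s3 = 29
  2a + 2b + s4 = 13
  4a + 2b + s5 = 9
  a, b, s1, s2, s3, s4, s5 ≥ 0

At a = 0, b = 4.5, compute slack b - a·x for each constraint:
  C1: 7 − 0 = 7  (slack)
  C2: 13 − 4.5 = 8.5  (slack)
  C3: 29 − 13.5 = 15.5  (slack)
  C4: 13 − 9 = 4  (slack)
  C5: 9 − 9 = 0  (binding)

Optimal: a = 0, b = 4.5
Binding: C5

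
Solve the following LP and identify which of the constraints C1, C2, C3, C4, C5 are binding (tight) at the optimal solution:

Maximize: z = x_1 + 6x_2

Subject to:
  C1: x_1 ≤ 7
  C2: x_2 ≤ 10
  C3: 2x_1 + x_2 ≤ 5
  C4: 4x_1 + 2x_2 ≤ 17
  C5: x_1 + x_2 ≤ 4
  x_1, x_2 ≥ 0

At x_1 = 0, x_2 = 4, compute slack b - a·x for each constraint:
  C1: 7 − 0 = 7  (slack)
  C2: 10 − 4 = 6  (slack)
  C3: 5 − 4 = 1  (slack)
  C4: 17 − 8 = 9  (slack)
  C5: 4 − 4 = 0  (binding)

Optimal: x_1 = 0, x_2 = 4
Binding: C5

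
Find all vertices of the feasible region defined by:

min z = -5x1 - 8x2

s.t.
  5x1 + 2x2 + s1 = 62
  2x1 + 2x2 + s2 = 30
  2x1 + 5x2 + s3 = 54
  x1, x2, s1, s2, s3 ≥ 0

(0, 0), (12.4, 0), (10.67, 4.333), (7, 8), (0, 10.8)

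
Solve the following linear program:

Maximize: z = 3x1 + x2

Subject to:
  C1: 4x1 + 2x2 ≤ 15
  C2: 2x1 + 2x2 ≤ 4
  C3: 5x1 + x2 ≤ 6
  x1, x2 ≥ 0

Evaluate the objective at each vertex of the feasible region:
  z(0, 0) = 0
  z(1.2, 0) = 3.6
  z(1, 1) = 4  ←
  z(0, 2) = 2
The maximum is at x1 = 1, x2 = 1.

x1 = 1, x2 = 1, z = 4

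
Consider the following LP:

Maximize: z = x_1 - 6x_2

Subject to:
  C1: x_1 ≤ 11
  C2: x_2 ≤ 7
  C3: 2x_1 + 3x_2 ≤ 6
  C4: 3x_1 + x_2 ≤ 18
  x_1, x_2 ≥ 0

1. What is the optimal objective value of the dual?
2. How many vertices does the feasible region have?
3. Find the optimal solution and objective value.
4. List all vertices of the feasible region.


1. 3
2. 3
3. x_1 = 3, x_2 = 0, z = 3
4. (0, 0), (3, 0), (0, 2)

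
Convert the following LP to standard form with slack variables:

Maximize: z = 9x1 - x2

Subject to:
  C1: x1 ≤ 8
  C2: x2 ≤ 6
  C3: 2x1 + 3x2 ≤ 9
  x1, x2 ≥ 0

max z = 9x1 - x2

s.t.
  x1 + s1 = 8
  x2 + s2 = 6
  2x1 + 3x2 + s3 = 9
  x1, x2, s1, s2, s3 ≥ 0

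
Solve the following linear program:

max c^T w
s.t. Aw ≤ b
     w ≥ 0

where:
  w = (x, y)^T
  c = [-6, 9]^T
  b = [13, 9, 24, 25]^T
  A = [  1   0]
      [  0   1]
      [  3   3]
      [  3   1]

Evaluate the objective at each vertex of the feasible region:
  z(0, 0) = 0
  z(8, 0) = -48
  z(0, 8) = 72  ←
The maximum is at x = 0, y = 8.

x = 0, y = 8, z = 72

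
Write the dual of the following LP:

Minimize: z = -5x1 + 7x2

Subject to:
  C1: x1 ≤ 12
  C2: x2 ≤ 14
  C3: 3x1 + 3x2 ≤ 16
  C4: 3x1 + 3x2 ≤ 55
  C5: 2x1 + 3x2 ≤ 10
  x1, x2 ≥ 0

Primal min cᵀx s.t. Ax ≤ b, x ≥ 0  →  Dual max −bᵀy s.t. Aᵀy ≥ −c, y ≥ 0.

Maximize: z = -12y1 - 14y2 - 16y3 - 55y4 - 10y5

Subject to:
  y1 + 3y3 + 3y4 + 2y5 ≥ 5
  y2 + 3y3 + 3y4 + 3y5 ≥ -7
  y1, y2, y3, y4, y5 ≥ 0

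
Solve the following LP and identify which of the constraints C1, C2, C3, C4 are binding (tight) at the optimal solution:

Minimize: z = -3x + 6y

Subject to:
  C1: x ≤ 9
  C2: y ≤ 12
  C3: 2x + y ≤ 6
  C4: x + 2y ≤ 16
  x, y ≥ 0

At x = 3, y = 0, compute slack b - a·x for each constraint:
  C1: 9 − 3 = 6  (slack)
  C2: 12 − 0 = 12  (slack)
  C3: 6 − 6 = 0  (binding)
  C4: 16 − 3 = 13  (slack)

Optimal: x = 3, y = 0
Binding: C3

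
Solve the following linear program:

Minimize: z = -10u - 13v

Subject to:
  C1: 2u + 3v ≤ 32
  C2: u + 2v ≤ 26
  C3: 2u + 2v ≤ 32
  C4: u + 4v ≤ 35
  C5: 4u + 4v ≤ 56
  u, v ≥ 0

Evaluate the objective at each vertex of the feasible region:
  z(0, 0) = 0
  z(14, 0) = -140
  z(10, 4) = -152  ←
  z(4.6, 7.6) = -144.8
  z(0, 8.75) = -113.8
The minimum is at u = 10, v = 4.

u = 10, v = 4, z = -152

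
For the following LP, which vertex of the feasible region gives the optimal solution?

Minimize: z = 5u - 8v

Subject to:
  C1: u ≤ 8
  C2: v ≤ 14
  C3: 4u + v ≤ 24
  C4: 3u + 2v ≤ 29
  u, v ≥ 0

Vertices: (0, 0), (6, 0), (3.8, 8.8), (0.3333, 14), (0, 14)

Evaluate the objective at each vertex of the feasible region:
  z(0, 0) = 0
  z(6, 0) = 30
  z(3.8, 8.8) = -51.4
  z(0.3333, 14) = -110.3
  z(0, 14) = -112  ←
The minimum is at u = 0, v = 14.

(0, 14)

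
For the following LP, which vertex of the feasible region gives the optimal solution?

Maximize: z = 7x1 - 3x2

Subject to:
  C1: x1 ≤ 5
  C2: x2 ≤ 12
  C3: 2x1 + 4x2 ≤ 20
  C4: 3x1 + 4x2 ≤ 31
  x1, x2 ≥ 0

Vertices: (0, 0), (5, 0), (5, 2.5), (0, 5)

Evaluate the objective at each vertex of the feasible region:
  z(0, 0) = 0
  z(5, 0) = 35  ←
  z(5, 2.5) = 27.5
  z(0, 5) = -15
The maximum is at x1 = 5, x2 = 0.

(5, 0)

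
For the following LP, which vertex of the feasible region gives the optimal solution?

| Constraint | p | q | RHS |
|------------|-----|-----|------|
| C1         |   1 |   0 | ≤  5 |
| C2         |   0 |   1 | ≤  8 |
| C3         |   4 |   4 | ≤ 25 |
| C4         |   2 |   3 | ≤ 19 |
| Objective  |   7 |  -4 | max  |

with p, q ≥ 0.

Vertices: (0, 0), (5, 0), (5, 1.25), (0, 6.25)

Evaluate the objective at each vertex of the feasible region:
  z(0, 0) = 0
  z(5, 0) = 35  ←
  z(5, 1.25) = 30
  z(0, 6.25) = -25
The maximum is at p = 5, q = 0.

(5, 0)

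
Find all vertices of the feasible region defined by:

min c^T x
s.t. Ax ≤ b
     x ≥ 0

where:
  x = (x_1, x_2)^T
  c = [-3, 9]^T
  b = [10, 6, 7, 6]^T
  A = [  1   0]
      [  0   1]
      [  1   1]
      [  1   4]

(0, 0), (6, 0), (0, 1.5)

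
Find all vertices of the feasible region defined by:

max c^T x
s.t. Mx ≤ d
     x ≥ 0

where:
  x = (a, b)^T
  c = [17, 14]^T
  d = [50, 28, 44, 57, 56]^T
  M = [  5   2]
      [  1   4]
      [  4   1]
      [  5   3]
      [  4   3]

(0, 0), (10, 0), (8, 5), (0, 7)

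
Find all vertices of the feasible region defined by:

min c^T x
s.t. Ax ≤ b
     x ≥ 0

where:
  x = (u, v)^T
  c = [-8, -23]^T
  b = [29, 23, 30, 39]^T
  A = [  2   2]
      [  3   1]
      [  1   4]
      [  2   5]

(0, 0), (7.667, 0), (5.846, 5.462), (2, 7), (0, 7.5)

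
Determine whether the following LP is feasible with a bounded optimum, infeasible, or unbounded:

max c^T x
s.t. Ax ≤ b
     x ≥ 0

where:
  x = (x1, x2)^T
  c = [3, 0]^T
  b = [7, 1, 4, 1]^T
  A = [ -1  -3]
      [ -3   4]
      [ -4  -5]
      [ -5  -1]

Unbounded (objective can increase without bound)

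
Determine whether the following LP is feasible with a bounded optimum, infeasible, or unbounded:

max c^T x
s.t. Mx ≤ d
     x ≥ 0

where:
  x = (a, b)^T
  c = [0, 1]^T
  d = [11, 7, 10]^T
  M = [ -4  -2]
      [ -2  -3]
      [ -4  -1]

Unbounded (objective can increase without bound)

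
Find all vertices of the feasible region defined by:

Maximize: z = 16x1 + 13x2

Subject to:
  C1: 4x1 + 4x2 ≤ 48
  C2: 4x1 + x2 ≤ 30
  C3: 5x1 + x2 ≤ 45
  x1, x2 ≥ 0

(0, 0), (7.5, 0), (6, 6), (0, 12)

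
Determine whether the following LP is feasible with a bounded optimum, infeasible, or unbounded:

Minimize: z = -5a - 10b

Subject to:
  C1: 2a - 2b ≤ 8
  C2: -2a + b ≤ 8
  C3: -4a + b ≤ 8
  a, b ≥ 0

Unbounded (objective can decrease without bound)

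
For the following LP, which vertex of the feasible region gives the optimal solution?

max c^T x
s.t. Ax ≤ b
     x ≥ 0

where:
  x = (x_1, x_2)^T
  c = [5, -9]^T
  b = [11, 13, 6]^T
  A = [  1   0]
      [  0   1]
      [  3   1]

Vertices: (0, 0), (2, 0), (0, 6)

Evaluate the objective at each vertex of the feasible region:
  z(0, 0) = 0
  z(2, 0) = 10  ←
  z(0, 6) = -54
The maximum is at x_1 = 2, x_2 = 0.

(2, 0)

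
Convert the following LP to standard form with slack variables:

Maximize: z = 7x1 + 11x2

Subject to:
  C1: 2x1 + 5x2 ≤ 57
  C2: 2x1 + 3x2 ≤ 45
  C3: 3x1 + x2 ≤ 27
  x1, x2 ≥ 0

max z = 7x1 + 11x2

s.t.
  2x1 + 5x2 + s1 = 57
  2x1 + 3x2 + s2 = 45
  3x1 + x2 + s3 = 27
  x1, x2, s1, s2, s3 ≥ 0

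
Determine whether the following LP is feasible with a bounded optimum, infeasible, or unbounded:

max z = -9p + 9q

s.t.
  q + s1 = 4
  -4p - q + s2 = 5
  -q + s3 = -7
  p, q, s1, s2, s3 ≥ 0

Infeasible (no feasible solution exists)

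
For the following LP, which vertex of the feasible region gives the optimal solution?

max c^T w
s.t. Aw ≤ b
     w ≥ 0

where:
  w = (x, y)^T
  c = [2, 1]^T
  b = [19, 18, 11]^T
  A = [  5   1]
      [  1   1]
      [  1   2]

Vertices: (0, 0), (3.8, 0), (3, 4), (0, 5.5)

Evaluate the objective at each vertex of the feasible region:
  z(0, 0) = 0
  z(3.8, 0) = 7.6
  z(3, 4) = 10  ←
  z(0, 5.5) = 5.5
The maximum is at x = 3, y = 4.

(3, 4)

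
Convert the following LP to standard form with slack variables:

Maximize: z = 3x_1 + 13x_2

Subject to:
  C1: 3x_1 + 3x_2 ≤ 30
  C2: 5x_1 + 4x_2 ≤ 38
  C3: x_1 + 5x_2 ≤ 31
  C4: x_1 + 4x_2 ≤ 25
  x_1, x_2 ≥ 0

max z = 3x_1 + 13x_2

s.t.
  3x_1 + 3x_2 + s1 = 30
  5x_1 + 4x_2 + s2 = 38
  x_1 + 5x_2 + s3 = 31
  x_1 + 4x_2 + s4 = 25
  x_1, x_2, s1, s2, s3, s4 ≥ 0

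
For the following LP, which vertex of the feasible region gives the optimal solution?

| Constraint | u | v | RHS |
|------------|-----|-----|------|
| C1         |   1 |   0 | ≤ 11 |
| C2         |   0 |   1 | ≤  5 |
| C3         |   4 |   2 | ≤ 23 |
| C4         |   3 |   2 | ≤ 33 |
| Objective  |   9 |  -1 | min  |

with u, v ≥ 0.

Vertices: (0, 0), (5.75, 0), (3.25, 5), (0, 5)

Evaluate the objective at each vertex of the feasible region:
  z(0, 0) = 0
  z(5.75, 0) = 51.75
  z(3.25, 5) = 24.25
  z(0, 5) = -5  ←
The minimum is at u = 0, v = 5.

(0, 5)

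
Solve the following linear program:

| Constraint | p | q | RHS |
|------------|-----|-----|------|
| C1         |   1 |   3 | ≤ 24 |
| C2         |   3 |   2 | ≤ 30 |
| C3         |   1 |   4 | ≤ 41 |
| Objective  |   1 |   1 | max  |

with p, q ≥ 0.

Evaluate the objective at each vertex of the feasible region:
  z(0, 0) = 0
  z(10, 0) = 10
  z(6, 6) = 12  ←
  z(0, 8) = 8
The maximum is at p = 6, q = 6.

p = 6, q = 6, z = 12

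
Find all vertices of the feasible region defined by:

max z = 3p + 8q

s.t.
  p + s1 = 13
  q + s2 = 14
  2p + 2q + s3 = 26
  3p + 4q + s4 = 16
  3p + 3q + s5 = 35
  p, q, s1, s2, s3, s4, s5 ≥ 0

(0, 0), (5.333, 0), (0, 4)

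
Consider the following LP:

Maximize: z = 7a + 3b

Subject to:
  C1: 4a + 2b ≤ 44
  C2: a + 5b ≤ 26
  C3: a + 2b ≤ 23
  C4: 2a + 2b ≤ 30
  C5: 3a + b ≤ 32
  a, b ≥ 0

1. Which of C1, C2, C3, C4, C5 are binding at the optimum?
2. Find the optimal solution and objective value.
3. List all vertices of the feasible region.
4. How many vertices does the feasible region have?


1. C1, C5
2. a = 10, b = 2, z = 76
3. (0, 0), (10.67, 0), (10, 2), (9.333, 3.333), (0, 5.2)
4. 5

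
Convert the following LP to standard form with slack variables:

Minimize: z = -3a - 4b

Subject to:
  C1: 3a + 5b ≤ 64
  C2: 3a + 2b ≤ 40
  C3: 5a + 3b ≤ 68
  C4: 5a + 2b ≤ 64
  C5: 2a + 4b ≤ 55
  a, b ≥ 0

min z = -3a - 4b

s.t.
  3a + 5b + s1 = 64
  3a + 2b + s2 = 40
  5a + 3b + s3 = 68
  5a + 2b + s4 = 64
  2a + 4b + s5 = 55
  a, b, s1, s2, s3, s4, s5 ≥ 0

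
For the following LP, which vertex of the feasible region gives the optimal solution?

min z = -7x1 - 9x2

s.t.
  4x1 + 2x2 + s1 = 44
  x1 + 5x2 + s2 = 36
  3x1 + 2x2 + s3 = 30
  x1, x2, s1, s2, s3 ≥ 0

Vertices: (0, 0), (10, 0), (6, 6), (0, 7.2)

Evaluate the objective at each vertex of the feasible region:
  z(0, 0) = 0
  z(10, 0) = -70
  z(6, 6) = -96  ←
  z(0, 7.2) = -64.8
The minimum is at x1 = 6, x2 = 6.

(6, 6)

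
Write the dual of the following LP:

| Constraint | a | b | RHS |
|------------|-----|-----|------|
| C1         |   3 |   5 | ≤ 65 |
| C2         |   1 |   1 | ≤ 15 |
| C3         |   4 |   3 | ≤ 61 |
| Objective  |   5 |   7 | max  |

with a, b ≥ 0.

Primal max cᵀx s.t. Ax ≤ b, x ≥ 0  →  Dual min bᵀy s.t. Aᵀy ≥ c, y ≥ 0.

Minimize: z = 65y1 + 15y2 + 61y3

Subject to:
  3y1 + y2 + 4y3 ≥ 5
  5y1 + y2 + 3y3 ≥ 7
  y1, y2, y3 ≥ 0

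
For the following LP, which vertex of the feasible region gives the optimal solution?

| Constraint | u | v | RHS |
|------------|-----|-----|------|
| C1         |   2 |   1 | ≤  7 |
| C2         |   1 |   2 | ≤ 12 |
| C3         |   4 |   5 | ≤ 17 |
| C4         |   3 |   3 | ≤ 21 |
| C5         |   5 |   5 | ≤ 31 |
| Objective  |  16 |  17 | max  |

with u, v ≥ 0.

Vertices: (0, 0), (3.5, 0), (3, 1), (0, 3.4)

Evaluate the objective at each vertex of the feasible region:
  z(0, 0) = 0
  z(3.5, 0) = 56
  z(3, 1) = 65  ←
  z(0, 3.4) = 57.8
The maximum is at u = 3, v = 1.

(3, 1)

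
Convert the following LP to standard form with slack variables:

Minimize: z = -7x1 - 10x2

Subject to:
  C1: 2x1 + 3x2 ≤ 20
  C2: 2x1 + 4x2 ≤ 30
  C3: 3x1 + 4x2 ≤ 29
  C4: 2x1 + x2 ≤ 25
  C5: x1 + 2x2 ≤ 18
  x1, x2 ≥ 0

min z = -7x1 - 10x2

s.t.
  2x1 + 3x2 + s1 = 20
  2x1 + 4x2 + s2 = 30
  3x1 + 4x2 + s3 = 29
  2x1 + x2 + s4 = 25
  x1 + 2x2 + s5 = 18
  x1, x2, s1, s2, s3, s4, s5 ≥ 0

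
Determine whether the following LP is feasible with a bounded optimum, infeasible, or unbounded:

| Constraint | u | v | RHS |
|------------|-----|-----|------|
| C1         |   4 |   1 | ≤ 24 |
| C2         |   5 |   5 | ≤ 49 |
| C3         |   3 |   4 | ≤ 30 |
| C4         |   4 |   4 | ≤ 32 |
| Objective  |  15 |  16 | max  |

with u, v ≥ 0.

Feasible with a bounded optimal solution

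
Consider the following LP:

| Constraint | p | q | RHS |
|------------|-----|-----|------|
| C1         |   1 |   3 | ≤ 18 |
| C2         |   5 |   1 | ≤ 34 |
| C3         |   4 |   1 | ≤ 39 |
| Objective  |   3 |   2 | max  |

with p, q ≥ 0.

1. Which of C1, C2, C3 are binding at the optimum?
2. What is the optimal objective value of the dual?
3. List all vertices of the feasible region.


1. C1, C2
2. 26
3. (0, 0), (6.8, 0), (6, 4), (0, 6)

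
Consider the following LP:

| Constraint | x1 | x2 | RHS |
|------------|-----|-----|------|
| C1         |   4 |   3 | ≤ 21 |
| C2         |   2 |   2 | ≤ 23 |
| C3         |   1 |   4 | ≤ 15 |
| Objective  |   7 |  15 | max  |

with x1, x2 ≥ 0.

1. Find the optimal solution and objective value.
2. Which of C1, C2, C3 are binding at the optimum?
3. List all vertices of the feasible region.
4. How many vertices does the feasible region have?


1. x1 = 3, x2 = 3, z = 66
2. C1, C3
3. (0, 0), (5.25, 0), (3, 3), (0, 3.75)
4. 4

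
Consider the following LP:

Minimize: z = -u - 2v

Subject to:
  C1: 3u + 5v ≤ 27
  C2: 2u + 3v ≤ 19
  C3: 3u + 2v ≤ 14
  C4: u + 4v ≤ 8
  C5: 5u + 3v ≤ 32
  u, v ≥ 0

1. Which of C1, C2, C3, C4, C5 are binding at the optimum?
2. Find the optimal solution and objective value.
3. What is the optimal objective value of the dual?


1. C3, C4
2. u = 4, v = 1, z = -6
3. -6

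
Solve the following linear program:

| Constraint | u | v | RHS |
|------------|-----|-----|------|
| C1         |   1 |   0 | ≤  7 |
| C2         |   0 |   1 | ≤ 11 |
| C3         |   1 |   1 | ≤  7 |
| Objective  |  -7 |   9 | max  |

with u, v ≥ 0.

Evaluate the objective at each vertex of the feasible region:
  z(0, 0) = 0
  z(7, 0) = -49
  z(0, 7) = 63  ←
The maximum is at u = 0, v = 7.

u = 0, v = 7, z = 63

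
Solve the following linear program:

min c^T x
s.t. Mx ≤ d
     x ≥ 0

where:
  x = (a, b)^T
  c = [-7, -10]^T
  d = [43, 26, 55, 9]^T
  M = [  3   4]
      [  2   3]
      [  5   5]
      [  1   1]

Evaluate the objective at each vertex of the feasible region:
  z(0, 0) = 0
  z(9, 0) = -63
  z(1, 8) = -87  ←
  z(0, 8.667) = -86.67
The minimum is at a = 1, b = 8.

a = 1, b = 8, z = -87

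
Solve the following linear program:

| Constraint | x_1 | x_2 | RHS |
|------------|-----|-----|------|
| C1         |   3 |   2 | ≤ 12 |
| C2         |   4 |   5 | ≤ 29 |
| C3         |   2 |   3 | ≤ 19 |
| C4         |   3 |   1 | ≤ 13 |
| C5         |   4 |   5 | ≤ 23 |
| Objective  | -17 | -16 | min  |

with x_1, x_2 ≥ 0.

Evaluate the objective at each vertex of the feasible region:
  z(0, 0) = 0
  z(4, 0) = -68
  z(2, 3) = -82  ←
  z(0, 4.6) = -73.6
The minimum is at x_1 = 2, x_2 = 3.

x_1 = 2, x_2 = 3, z = -82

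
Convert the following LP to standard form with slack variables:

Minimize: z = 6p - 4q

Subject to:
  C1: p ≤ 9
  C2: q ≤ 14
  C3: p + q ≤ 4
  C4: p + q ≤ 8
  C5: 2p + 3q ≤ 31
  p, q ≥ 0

min z = 6p - 4q

s.t.
  p + s1 = 9
  q + s2 = 14
  p + q + s3 = 4
  p + q + s4 = 8
  2p + 3q + s5 = 31
  p, q, s1, s2, s3, s4, s5 ≥ 0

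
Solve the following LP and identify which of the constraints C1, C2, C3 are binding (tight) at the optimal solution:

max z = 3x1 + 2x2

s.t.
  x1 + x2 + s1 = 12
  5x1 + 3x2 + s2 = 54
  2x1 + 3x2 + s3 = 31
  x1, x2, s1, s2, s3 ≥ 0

At x1 = 9, x2 = 3, compute slack b - a·x for each constraint:
  C1: 12 − 12 = 0  (binding)
  C2: 54 − 54 = 0  (binding)
  C3: 31 − 27 = 4  (slack)

Optimal: x1 = 9, x2 = 3
Binding: C1, C2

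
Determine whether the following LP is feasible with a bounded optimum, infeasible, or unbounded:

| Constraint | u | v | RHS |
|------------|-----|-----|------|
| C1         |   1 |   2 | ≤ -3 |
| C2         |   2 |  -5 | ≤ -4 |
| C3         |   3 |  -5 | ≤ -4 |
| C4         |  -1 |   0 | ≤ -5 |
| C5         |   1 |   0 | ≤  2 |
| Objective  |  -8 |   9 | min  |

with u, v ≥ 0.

Infeasible (no feasible solution exists)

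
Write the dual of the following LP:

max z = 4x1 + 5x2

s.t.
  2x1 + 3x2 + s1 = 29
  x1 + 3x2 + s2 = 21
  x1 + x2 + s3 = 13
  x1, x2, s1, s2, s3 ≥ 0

Primal max cᵀx s.t. Ax ≤ b, x ≥ 0  →  Dual min bᵀy s.t. Aᵀy ≥ c, y ≥ 0.

Minimize: z = 29y1 + 21y2 + 13y3

Subject to:
  2y1 + y2 + y3 ≥ 4
  3y1 + 3y2 + y3 ≥ 5
  y1, y2, y3 ≥ 0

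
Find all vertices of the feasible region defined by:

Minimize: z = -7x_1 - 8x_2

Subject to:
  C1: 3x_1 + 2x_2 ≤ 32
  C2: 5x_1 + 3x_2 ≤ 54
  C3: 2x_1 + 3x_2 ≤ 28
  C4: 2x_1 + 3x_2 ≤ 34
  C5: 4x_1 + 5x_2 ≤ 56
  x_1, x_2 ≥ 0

(0, 0), (10.67, 0), (8, 4), (0, 9.333)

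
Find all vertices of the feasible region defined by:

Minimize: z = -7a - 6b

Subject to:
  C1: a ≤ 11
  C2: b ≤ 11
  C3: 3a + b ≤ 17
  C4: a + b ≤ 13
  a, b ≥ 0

(0, 0), (5.667, 0), (2, 11), (0, 11)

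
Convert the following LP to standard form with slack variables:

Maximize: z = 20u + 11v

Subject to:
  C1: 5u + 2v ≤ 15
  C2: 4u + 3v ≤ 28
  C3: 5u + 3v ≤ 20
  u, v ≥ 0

max z = 20u + 11v

s.t.
  5u + 2v + s1 = 15
  4u + 3v + s2 = 28
  5u + 3v + s3 = 20
  u, v, s1, s2, s3 ≥ 0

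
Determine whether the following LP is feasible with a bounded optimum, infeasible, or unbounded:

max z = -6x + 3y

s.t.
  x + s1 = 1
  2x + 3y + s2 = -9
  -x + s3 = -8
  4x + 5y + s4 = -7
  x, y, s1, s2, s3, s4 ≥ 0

Infeasible (no feasible solution exists)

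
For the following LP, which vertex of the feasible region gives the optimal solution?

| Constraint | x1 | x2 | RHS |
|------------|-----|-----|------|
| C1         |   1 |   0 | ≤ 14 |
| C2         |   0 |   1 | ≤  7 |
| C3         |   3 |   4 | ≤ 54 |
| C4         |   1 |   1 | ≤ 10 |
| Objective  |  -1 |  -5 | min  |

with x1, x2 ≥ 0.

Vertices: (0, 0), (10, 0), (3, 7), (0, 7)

Evaluate the objective at each vertex of the feasible region:
  z(0, 0) = 0
  z(10, 0) = -10
  z(3, 7) = -38  ←
  z(0, 7) = -35
The minimum is at x1 = 3, x2 = 7.

(3, 7)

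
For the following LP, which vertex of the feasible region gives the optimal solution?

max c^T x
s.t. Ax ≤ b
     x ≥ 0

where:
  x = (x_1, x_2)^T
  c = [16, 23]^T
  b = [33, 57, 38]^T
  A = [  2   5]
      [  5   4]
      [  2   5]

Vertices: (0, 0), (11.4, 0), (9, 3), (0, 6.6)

Evaluate the objective at each vertex of the feasible region:
  z(0, 0) = 0
  z(11.4, 0) = 182.4
  z(9, 3) = 213  ←
  z(0, 6.6) = 151.8
The maximum is at x_1 = 9, x_2 = 3.

(9, 3)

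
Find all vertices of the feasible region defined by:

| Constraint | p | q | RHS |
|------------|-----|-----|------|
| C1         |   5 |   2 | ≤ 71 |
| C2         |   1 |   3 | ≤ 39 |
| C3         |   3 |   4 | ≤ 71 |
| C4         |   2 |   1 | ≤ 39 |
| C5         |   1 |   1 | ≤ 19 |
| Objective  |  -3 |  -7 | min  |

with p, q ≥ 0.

(0, 0), (14.2, 0), (11, 8), (9, 10), (0, 13)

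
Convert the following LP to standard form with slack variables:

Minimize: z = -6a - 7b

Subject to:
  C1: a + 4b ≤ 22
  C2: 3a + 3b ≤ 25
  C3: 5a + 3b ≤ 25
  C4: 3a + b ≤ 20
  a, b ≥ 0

min z = -6a - 7b

s.t.
  a + 4b + s1 = 22
  3a + 3b + s2 = 25
  5a + 3b + s3 = 25
  3a + b + s4 = 20
  a, b, s1, s2, s3, s4 ≥ 0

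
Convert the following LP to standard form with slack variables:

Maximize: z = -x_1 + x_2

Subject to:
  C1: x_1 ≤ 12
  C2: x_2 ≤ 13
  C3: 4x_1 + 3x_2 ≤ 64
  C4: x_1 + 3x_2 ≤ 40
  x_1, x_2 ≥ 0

max z = -x_1 + x_2

s.t.
  x_1 + s1 = 12
  x_2 + s2 = 13
  4x_1 + 3x_2 + s3 = 64
  x_1 + 3x_2 + s4 = 40
  x_1, x_2, s1, s2, s3, s4 ≥ 0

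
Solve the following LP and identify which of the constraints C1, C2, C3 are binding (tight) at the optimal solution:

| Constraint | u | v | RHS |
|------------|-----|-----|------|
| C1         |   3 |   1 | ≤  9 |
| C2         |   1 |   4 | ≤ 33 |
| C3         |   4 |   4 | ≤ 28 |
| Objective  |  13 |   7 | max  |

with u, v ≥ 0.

At u = 1, v = 6, compute slack b - a·x for each constraint:
  C1: 9 − 9 = 0  (binding)
  C2: 33 − 25 = 8  (slack)
  C3: 28 − 28 = 0  (binding)

Optimal: u = 1, v = 6
Binding: C1, C3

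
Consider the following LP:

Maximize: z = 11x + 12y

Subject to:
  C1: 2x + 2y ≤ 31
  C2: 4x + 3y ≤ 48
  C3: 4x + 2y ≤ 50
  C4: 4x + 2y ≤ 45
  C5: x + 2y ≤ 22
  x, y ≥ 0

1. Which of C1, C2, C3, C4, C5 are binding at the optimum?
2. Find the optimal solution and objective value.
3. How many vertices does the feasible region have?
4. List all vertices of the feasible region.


1. C2, C5
2. x = 6, y = 8, z = 162
3. 5
4. (0, 0), (11.25, 0), (9.75, 3), (6, 8), (0, 11)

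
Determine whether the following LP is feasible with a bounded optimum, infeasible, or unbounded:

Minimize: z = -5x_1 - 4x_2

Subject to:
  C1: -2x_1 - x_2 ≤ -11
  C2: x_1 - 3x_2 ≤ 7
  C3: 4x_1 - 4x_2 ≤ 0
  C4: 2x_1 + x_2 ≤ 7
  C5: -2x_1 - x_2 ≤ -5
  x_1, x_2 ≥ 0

Infeasible (no feasible solution exists)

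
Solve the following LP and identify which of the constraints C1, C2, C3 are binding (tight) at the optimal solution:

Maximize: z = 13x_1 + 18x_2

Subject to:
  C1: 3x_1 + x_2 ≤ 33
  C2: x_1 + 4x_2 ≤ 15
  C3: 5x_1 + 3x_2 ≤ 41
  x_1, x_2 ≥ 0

At x_1 = 7, x_2 = 2, compute slack b - a·x for each constraint:
  C1: 33 − 23 = 10  (slack)
  C2: 15 − 15 = 0  (binding)
  C3: 41 − 41 = 0  (binding)

Optimal: x_1 = 7, x_2 = 2
Binding: C2, C3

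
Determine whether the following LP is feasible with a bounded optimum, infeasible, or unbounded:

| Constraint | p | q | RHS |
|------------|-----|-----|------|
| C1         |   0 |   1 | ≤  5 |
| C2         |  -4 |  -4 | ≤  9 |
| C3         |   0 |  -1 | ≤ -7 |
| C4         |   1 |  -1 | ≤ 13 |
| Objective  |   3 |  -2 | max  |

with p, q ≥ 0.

Infeasible (no feasible solution exists)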